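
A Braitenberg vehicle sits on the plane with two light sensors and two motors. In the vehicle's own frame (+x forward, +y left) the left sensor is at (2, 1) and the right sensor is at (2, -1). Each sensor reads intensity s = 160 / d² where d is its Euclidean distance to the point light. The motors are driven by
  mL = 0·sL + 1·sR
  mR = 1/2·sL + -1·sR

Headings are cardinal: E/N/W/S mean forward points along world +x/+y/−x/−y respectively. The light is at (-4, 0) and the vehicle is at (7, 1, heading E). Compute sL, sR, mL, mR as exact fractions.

left sensor world pos  = (9, 2); dL² = 173
right sensor world pos = (9, 0); dR² = 169
sL = 160/173 = 160/173
sR = 160/169 = 160/169
mL = 0·sL + 1·sR = 160/169
mR = 1/2·sL + -1·sR = -14160/29237

160/173 160/169 160/169 -14160/29237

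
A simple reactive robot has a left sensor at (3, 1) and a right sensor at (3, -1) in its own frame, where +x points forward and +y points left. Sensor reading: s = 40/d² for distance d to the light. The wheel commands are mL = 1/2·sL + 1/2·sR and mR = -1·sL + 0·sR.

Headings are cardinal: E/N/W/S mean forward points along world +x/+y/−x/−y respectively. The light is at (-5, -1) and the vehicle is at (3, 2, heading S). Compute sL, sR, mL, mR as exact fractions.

40/81 40/49 2600/3969 -40/81

left sensor world pos  = (4, -1); dL² = 81
right sensor world pos = (2, -1); dR² = 49
sL = 40/81 = 40/81
sR = 40/49 = 40/49
mL = 1/2·sL + 1/2·sR = 2600/3969
mR = -1·sL + 0·sR = -40/81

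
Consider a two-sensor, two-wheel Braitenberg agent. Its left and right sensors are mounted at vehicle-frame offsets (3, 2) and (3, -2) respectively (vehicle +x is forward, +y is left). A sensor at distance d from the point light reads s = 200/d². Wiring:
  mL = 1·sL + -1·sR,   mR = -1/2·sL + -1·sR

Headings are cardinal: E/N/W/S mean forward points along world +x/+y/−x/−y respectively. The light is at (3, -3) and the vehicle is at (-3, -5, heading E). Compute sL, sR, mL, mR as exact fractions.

200/9 8 128/9 -172/9

left sensor world pos  = (0, -3); dL² = 9
right sensor world pos = (0, -7); dR² = 25
sL = 200/9 = 200/9
sR = 200/25 = 8
mL = 1·sL + -1·sR = 128/9
mR = -1/2·sL + -1·sR = -172/9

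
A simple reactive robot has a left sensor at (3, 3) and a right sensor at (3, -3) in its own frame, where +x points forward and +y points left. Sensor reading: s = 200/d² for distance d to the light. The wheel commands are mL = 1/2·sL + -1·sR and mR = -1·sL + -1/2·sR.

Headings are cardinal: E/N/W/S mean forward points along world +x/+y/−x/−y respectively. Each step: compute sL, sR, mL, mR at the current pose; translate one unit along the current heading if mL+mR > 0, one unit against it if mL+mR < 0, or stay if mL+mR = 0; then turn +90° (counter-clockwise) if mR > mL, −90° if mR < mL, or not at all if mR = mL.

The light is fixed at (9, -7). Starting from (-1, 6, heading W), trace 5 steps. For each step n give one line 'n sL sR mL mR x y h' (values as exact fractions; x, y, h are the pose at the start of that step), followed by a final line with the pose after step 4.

0 200/269 8/17 -452/4573 -4476/4573 -1 6 W
1 1/2 50/73 -127/292 -123/146 0 6 N
2 200/261 200/117 -500/377 -5500/3393 0 5 E
3 20/13 4/5 -2/65 -126/65 -1 5 S
4 200/269 8/17 -452/4573 -4476/4573 -1 6 W
final 0 6 N

n=0: pose=(-1,6,W); sL=200/269, sR=8/17; mL=-452/4573, mR=-4476/4573; mL+mR=-4928/4573 → advance -1; mR−mL=-4024/4573 → turn -1·90°
n=1: pose=(0,6,N); sL=1/2, sR=50/73; mL=-127/292, mR=-123/146; mL+mR=-373/292 → advance -1; mR−mL=-119/292 → turn -1·90°
n=2: pose=(0,5,E); sL=200/261, sR=200/117; mL=-500/377, mR=-5500/3393; mL+mR=-10000/3393 → advance -1; mR−mL=-1000/3393 → turn -1·90°
n=3: pose=(-1,5,S); sL=20/13, sR=4/5; mL=-2/65, mR=-126/65; mL+mR=-128/65 → advance -1; mR−mL=-124/65 → turn -1·90°
n=4: pose=(-1,6,W); sL=200/269, sR=8/17; mL=-452/4573, mR=-4476/4573; mL+mR=-4928/4573 → advance -1; mR−mL=-4024/4573 → turn -1·90°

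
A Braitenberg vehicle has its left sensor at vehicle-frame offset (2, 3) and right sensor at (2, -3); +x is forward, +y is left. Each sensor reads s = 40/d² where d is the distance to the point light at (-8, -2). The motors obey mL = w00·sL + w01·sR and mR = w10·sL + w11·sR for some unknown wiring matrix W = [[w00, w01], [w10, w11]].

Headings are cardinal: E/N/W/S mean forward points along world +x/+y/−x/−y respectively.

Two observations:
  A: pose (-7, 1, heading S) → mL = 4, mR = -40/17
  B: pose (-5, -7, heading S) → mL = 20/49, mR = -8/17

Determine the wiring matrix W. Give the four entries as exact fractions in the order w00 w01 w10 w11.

0 1/2 -1 0

obs A: pose=(-7,1,S) → sL=40/17, sR=8, mL=4, mR=-40/17
obs B: pose=(-5,-7,S) → sL=8/17, sR=40/49, mL=20/49, mR=-8/17
sensor matrix S = [[40/17, 8], [8/17, 40/49]]; det S = -1536/833
solve [mL_A; mL_B] = S·[w00; w01] and [mR_A; mR_B] = S·[w10; w11]:
  w00 = 0, w01 = 1/2, w10 = -1, w11 = 0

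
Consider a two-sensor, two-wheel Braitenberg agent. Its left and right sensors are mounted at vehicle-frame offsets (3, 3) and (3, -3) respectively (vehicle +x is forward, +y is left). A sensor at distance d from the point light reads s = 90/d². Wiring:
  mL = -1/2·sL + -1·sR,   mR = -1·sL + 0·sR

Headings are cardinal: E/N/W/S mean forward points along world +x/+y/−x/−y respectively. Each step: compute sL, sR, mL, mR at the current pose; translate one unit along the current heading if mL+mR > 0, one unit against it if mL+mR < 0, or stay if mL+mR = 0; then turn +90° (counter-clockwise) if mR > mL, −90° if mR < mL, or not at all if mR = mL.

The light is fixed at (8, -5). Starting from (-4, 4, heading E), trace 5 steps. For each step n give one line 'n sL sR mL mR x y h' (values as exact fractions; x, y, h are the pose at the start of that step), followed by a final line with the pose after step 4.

0 2/5 10/13 -63/65 -2/5 -4 4 E
1 9/40 45/122 -2349/4880 -9/40 -5 4 N
2 90/281 90/377 -42255/105937 -90/281 -5 3 W
3 45/53 9/25 -2079/2650 -45/53 -4 3 S
4 10/29 10/41 -495/1189 -10/29 -4 4 W
final -3 4 S

n=0: pose=(-4,4,E); sL=2/5, sR=10/13; mL=-63/65, mR=-2/5; mL+mR=-89/65 → advance -1; mR−mL=37/65 → turn +1·90°
n=1: pose=(-5,4,N); sL=9/40, sR=45/122; mL=-2349/4880, mR=-9/40; mL+mR=-3447/4880 → advance -1; mR−mL=1251/4880 → turn +1·90°
n=2: pose=(-5,3,W); sL=90/281, sR=90/377; mL=-42255/105937, mR=-90/281; mL+mR=-76185/105937 → advance -1; mR−mL=8325/105937 → turn +1·90°
n=3: pose=(-4,3,S); sL=45/53, sR=9/25; mL=-2079/2650, mR=-45/53; mL+mR=-4329/2650 → advance -1; mR−mL=-171/2650 → turn -1·90°
n=4: pose=(-4,4,W); sL=10/29, sR=10/41; mL=-495/1189, mR=-10/29; mL+mR=-905/1189 → advance -1; mR−mL=85/1189 → turn +1·90°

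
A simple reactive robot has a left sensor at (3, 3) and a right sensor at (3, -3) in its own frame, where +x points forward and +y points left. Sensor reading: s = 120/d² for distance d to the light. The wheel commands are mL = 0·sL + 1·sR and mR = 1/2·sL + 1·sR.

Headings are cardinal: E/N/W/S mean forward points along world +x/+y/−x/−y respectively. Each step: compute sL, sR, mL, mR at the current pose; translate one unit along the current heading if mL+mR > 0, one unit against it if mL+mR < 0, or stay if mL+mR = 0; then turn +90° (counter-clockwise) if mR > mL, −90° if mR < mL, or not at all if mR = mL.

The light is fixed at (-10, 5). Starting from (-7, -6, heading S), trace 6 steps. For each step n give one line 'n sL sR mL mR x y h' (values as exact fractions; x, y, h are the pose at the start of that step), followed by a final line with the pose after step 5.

n=0: pose=(-7,-6,S); sL=15/29, sR=30/49; mL=30/49, mR=2475/2842; mL+mR=4215/2842 → advance +1; mR−mL=15/58 → turn +1·90°
n=1: pose=(-7,-7,E); sL=40/39, sR=40/87; mL=40/87, mR=1100/1131; mL+mR=540/377 → advance +1; mR−mL=20/39 → turn +1·90°
n=2: pose=(-6,-7,N); sL=60/41, sR=12/13; mL=12/13, mR=882/533; mL+mR=1374/533 → advance +1; mR−mL=30/41 → turn +1·90°
n=3: pose=(-6,-6,W); sL=120/197, sR=24/13; mL=24/13, mR=5508/2561; mL+mR=10236/2561 → advance +1; mR−mL=60/197 → turn +1·90°
n=4: pose=(-7,-6,S); sL=15/29, sR=30/49; mL=30/49, mR=2475/2842; mL+mR=4215/2842 → advance +1; mR−mL=15/58 → turn +1·90°
n=5: pose=(-7,-7,E); sL=40/39, sR=40/87; mL=40/87, mR=1100/1131; mL+mR=540/377 → advance +1; mR−mL=20/39 → turn +1·90°

0 15/29 30/49 30/49 2475/2842 -7 -6 S
1 40/39 40/87 40/87 1100/1131 -7 -7 E
2 60/41 12/13 12/13 882/533 -6 -7 N
3 120/197 24/13 24/13 5508/2561 -6 -6 W
4 15/29 30/49 30/49 2475/2842 -7 -6 S
5 40/39 40/87 40/87 1100/1131 -7 -7 E
final -6 -7 N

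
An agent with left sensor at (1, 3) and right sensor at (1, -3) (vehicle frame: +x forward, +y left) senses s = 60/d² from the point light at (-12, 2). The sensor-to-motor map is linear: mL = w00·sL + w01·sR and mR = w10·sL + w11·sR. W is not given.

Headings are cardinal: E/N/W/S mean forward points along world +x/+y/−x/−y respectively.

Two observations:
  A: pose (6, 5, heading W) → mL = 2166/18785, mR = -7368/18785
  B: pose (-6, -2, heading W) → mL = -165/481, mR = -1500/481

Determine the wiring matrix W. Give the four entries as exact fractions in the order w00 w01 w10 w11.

1 -1/2 -1 -1

obs A: pose=(6,5,W) → sL=60/289, sR=12/65, mL=2166/18785, mR=-7368/18785
obs B: pose=(-6,-2,W) → sL=30/37, sR=30/13, mL=-165/481, mR=-1500/481
sensor matrix S = [[60/289, 12/65], [30/37, 30/13]]; det S = 45792/139009
solve [mL_A; mL_B] = S·[w00; w01] and [mR_A; mR_B] = S·[w10; w11]:
  w00 = 1, w01 = -1/2, w10 = -1, w11 = -1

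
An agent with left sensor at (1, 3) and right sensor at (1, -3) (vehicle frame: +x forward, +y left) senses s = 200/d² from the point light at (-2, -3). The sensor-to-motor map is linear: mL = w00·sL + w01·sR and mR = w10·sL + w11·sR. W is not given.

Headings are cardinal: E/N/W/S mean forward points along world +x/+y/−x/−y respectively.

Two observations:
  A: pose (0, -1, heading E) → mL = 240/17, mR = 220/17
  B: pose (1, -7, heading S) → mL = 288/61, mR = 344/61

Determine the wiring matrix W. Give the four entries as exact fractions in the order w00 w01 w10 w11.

-1 1 1/2 1/2

obs A: pose=(0,-1,E) → sL=100/17, sR=20, mL=240/17, mR=220/17
obs B: pose=(1,-7,S) → sL=200/61, sR=8, mL=288/61, mR=344/61
sensor matrix S = [[100/17, 20], [200/61, 8]]; det S = -19200/1037
solve [mL_A; mL_B] = S·[w00; w01] and [mR_A; mR_B] = S·[w10; w11]:
  w00 = -1, w01 = 1, w10 = 1/2, w11 = 1/2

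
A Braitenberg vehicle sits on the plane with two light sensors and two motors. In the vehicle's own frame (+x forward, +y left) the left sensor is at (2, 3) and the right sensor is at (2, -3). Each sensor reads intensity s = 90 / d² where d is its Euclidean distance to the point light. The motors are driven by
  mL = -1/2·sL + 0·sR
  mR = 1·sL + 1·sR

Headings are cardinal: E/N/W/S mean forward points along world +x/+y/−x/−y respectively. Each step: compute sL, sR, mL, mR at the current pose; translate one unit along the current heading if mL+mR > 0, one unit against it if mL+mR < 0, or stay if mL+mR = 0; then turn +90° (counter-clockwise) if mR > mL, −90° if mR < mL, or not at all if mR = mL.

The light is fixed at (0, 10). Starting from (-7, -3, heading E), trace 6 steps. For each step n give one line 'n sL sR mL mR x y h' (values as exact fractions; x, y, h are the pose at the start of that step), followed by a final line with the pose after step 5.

n=0: pose=(-7,-3,E); sL=18/25, sR=90/281; mL=-9/25, mR=7308/7025; mL+mR=4779/7025 → advance +1; mR−mL=9837/7025 → turn +1·90°
n=1: pose=(-6,-3,N); sL=45/101, sR=9/13; mL=-45/202, mR=1494/1313; mL+mR=2403/2626 → advance +1; mR−mL=3573/2626 → turn +1·90°
n=2: pose=(-6,-2,W); sL=90/289, sR=18/29; mL=-45/289, mR=7812/8381; mL+mR=6507/8381 → advance +1; mR−mL=9117/8381 → turn +1·90°
n=3: pose=(-7,-2,S); sL=45/106, sR=45/148; mL=-45/212, mR=5715/7844; mL+mR=2025/3922 → advance +1; mR−mL=1845/1961 → turn +1·90°
n=4: pose=(-7,-3,E); sL=18/25, sR=90/281; mL=-9/25, mR=7308/7025; mL+mR=4779/7025 → advance +1; mR−mL=9837/7025 → turn +1·90°
n=5: pose=(-6,-3,N); sL=45/101, sR=9/13; mL=-45/202, mR=1494/1313; mL+mR=2403/2626 → advance +1; mR−mL=3573/2626 → turn +1·90°

0 18/25 90/281 -9/25 7308/7025 -7 -3 E
1 45/101 9/13 -45/202 1494/1313 -6 -3 N
2 90/289 18/29 -45/289 7812/8381 -6 -2 W
3 45/106 45/148 -45/212 5715/7844 -7 -2 S
4 18/25 90/281 -9/25 7308/7025 -7 -3 E
5 45/101 9/13 -45/202 1494/1313 -6 -3 N
final -6 -2 W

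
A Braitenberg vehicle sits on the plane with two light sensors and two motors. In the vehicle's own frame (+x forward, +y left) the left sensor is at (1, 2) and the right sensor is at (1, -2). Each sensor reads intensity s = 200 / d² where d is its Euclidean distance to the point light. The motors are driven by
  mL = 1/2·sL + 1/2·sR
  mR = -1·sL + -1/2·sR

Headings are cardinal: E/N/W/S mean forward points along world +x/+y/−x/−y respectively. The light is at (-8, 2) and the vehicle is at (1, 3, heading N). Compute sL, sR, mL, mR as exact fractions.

left sensor world pos  = (-1, 4); dL² = 53
right sensor world pos = (3, 4); dR² = 125
sL = 200/53 = 200/53
sR = 200/125 = 8/5
mL = 1/2·sL + 1/2·sR = 712/265
mR = -1·sL + -1/2·sR = -1212/265

200/53 8/5 712/265 -1212/265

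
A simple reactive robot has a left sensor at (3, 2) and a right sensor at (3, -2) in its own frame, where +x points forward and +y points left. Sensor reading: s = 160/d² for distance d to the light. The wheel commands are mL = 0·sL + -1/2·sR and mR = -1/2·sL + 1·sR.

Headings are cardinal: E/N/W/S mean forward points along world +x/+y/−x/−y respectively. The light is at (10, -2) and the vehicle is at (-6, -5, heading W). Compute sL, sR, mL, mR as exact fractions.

left sensor world pos  = (-9, -7); dL² = 386
right sensor world pos = (-9, -3); dR² = 362
sL = 160/386 = 80/193
sR = 160/362 = 80/181
mL = 0·sL + -1/2·sR = -40/181
mR = -1/2·sL + 1·sR = 8200/34933

80/193 80/181 -40/181 8200/34933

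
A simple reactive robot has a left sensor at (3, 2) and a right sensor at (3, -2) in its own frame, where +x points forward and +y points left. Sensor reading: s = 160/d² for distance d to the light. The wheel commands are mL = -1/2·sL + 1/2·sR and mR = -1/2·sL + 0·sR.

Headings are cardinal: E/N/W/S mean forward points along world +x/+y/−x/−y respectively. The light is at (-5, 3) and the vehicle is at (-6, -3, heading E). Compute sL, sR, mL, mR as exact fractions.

8 40/17 -48/17 -4

left sensor world pos  = (-3, -1); dL² = 20
right sensor world pos = (-3, -5); dR² = 68
sL = 160/20 = 8
sR = 160/68 = 40/17
mL = -1/2·sL + 1/2·sR = -48/17
mR = -1/2·sL + 0·sR = -4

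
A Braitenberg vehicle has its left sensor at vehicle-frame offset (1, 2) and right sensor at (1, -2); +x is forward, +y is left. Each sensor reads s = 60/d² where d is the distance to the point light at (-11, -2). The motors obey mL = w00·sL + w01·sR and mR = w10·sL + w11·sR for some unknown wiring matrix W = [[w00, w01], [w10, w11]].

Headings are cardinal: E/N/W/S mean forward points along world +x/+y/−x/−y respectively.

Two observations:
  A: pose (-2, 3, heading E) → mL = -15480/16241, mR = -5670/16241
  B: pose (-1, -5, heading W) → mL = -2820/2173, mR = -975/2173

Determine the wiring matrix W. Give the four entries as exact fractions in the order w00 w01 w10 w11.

-1 -1 1/2 -1

obs A: pose=(-2,3,E) → sL=60/149, sR=60/109, mL=-15480/16241, mR=-5670/16241
obs B: pose=(-1,-5,W) → sL=30/53, sR=30/41, mL=-2820/2173, mR=-975/2173
sensor matrix S = [[60/149, 60/109], [30/53, 30/41]]; det S = -597600/35291693
solve [mL_A; mL_B] = S·[w00; w01] and [mR_A; mR_B] = S·[w10; w11]:
  w00 = -1, w01 = -1, w10 = 1/2, w11 = -1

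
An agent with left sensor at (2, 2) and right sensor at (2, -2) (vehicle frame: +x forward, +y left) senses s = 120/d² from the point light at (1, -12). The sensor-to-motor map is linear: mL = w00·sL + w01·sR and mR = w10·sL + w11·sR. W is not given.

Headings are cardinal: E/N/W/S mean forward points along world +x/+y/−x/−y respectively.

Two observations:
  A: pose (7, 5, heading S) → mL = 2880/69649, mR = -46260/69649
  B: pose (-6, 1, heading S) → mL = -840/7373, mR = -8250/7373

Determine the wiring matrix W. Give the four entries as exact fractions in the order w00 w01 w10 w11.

obs A: pose=(7,5,S) → sL=120/289, sR=120/241, mL=2880/69649, mR=-46260/69649
obs B: pose=(-6,1,S) → sL=60/73, sR=60/101, mL=-840/7373, mR=-8250/7373
sensor matrix S = [[120/289, 120/241], [60/73, 60/101]]; det S = -83491200/513522077
solve [mL_A; mL_B] = S·[w00; w01] and [mR_A; mR_B] = S·[w10; w11]:
  w00 = -1/2, w01 = 1/2, w10 = -1, w11 = -1/2

-1/2 1/2 -1 -1/2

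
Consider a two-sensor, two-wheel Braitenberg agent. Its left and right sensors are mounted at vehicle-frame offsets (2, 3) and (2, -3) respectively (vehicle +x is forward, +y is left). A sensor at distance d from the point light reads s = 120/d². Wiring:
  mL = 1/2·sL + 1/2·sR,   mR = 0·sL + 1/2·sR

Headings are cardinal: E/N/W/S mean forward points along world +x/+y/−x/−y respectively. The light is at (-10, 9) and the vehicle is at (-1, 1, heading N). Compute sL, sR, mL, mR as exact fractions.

5/3 2/3 7/6 1/3

left sensor world pos  = (-4, 3); dL² = 72
right sensor world pos = (2, 3); dR² = 180
sL = 120/72 = 5/3
sR = 120/180 = 2/3
mL = 1/2·sL + 1/2·sR = 7/6
mR = 0·sL + 1/2·sR = 1/3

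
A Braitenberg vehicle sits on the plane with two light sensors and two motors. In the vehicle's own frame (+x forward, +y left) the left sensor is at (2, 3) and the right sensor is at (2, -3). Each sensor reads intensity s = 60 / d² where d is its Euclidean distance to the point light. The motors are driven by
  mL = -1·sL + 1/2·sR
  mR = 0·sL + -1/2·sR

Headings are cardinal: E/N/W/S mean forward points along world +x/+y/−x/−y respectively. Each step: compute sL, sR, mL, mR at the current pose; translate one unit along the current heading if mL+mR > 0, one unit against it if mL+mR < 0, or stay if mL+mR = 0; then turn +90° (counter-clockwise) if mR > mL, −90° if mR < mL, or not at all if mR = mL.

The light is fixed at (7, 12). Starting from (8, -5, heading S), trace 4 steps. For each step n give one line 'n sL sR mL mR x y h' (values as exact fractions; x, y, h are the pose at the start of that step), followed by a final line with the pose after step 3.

0 60/377 12/73 -2118/27521 -6/73 8 -5 S
1 30/181 6/17 33/3077 -3/17 8 -4 W
2 60/197 60/221 -7350/43537 -30/221 9 -4 N
3 3/20 15/49 3/980 -15/98 9 -5 W
final 10 -5 N

n=0: pose=(8,-5,S); sL=60/377, sR=12/73; mL=-2118/27521, mR=-6/73; mL+mR=-60/377 → advance -1; mR−mL=-144/27521 → turn -1·90°
n=1: pose=(8,-4,W); sL=30/181, sR=6/17; mL=33/3077, mR=-3/17; mL+mR=-30/181 → advance -1; mR−mL=-576/3077 → turn -1·90°
n=2: pose=(9,-4,N); sL=60/197, sR=60/221; mL=-7350/43537, mR=-30/221; mL+mR=-60/197 → advance -1; mR−mL=1440/43537 → turn +1·90°
n=3: pose=(9,-5,W); sL=3/20, sR=15/49; mL=3/980, mR=-15/98; mL+mR=-3/20 → advance -1; mR−mL=-153/980 → turn -1·90°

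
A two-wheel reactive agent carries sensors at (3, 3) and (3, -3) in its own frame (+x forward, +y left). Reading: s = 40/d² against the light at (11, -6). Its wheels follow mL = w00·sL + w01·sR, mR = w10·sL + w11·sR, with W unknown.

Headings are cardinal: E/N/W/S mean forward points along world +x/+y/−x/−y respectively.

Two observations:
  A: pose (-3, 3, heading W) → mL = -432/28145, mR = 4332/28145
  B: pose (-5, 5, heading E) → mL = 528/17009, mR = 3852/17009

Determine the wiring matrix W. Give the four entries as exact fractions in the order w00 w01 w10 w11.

-1/2 1/2 1/2 1

obs A: pose=(-3,3,W) → sL=8/65, sR=40/433, mL=-432/28145, mR=4332/28145
obs B: pose=(-5,5,E) → sL=8/73, sR=40/233, mL=528/17009, mR=3852/17009
sensor matrix S = [[8/65, 40/433], [8/73, 40/233]]; det S = 1053696/95743661
solve [mL_A; mL_B] = S·[w00; w01] and [mR_A; mR_B] = S·[w10; w11]:
  w00 = -1/2, w01 = 1/2, w10 = 1/2, w11 = 1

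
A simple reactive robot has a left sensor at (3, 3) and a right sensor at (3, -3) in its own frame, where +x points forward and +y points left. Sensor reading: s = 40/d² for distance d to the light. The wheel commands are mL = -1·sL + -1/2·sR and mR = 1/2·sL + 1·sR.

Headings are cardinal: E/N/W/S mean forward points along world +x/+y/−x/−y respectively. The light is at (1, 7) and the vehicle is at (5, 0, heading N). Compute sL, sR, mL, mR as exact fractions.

left sensor world pos  = (2, 3); dL² = 17
right sensor world pos = (8, 3); dR² = 65
sL = 40/17 = 40/17
sR = 40/65 = 8/13
mL = -1·sL + -1/2·sR = -588/221
mR = 1/2·sL + 1·sR = 396/221

40/17 8/13 -588/221 396/221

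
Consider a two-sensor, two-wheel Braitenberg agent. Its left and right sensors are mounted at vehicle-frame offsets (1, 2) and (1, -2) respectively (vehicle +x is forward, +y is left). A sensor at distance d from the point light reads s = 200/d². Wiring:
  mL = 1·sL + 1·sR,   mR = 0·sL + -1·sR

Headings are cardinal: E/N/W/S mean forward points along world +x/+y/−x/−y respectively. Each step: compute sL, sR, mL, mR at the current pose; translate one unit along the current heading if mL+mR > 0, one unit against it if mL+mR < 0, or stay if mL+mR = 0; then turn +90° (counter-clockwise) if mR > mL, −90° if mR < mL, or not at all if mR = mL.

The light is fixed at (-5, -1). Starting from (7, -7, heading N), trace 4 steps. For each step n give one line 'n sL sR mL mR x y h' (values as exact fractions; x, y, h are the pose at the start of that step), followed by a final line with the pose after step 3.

n=0: pose=(7,-7,N); sL=8/5, sR=200/221; mL=2768/1105, mR=-200/221; mL+mR=8/5 → advance +1; mR−mL=-3768/1105 → turn -1·90°
n=1: pose=(7,-6,E); sL=100/89, sR=100/109; mL=19800/9701, mR=-100/109; mL+mR=100/89 → advance +1; mR−mL=-28700/9701 → turn -1·90°
n=2: pose=(8,-6,S); sL=200/261, sR=200/157; mL=83600/40977, mR=-200/157; mL+mR=200/261 → advance +1; mR−mL=-135800/40977 → turn -1·90°
n=3: pose=(8,-7,W); sL=25/26, sR=5/4; mL=115/52, mR=-5/4; mL+mR=25/26 → advance +1; mR−mL=-45/13 → turn -1·90°

0 8/5 200/221 2768/1105 -200/221 7 -7 N
1 100/89 100/109 19800/9701 -100/109 7 -6 E
2 200/261 200/157 83600/40977 -200/157 8 -6 S
3 25/26 5/4 115/52 -5/4 8 -7 W
final 7 -7 N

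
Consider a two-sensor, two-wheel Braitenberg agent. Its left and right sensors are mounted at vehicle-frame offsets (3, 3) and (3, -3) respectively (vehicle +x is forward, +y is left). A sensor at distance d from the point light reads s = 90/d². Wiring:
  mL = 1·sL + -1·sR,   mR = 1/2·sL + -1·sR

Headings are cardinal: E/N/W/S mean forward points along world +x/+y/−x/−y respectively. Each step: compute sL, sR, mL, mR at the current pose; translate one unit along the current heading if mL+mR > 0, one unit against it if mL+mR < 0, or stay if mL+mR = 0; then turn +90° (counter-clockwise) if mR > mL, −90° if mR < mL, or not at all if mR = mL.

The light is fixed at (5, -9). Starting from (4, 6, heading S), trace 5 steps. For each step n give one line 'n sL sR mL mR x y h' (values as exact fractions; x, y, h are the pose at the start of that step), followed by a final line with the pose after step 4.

n=0: pose=(4,6,S); sL=45/74, sR=9/16; mL=27/592, mR=-153/592; mL+mR=-63/296 → advance -1; mR−mL=-45/148 → turn -1·90°
n=1: pose=(4,7,W); sL=18/37, sR=90/377; mL=3456/13949, mR=63/13949; mL+mR=3519/13949 → advance +1; mR−mL=-9/37 → turn -1·90°
n=2: pose=(3,7,N); sL=45/193, sR=45/181; mL=-540/34933, mR=-9225/69866; mL+mR=-10305/69866 → advance -1; mR−mL=-45/386 → turn -1·90°
n=3: pose=(3,6,E); sL=18/65, sR=18/29; mL=-648/1885, mR=-909/1885; mL+mR=-1557/1885 → advance -1; mR−mL=-9/65 → turn -1·90°
n=4: pose=(2,6,S); sL=5/8, sR=1/2; mL=1/8, mR=-3/16; mL+mR=-1/16 → advance -1; mR−mL=-5/16 → turn -1·90°

0 45/74 9/16 27/592 -153/592 4 6 S
1 18/37 90/377 3456/13949 63/13949 4 7 W
2 45/193 45/181 -540/34933 -9225/69866 3 7 N
3 18/65 18/29 -648/1885 -909/1885 3 6 E
4 5/8 1/2 1/8 -3/16 2 6 S
final 2 7 W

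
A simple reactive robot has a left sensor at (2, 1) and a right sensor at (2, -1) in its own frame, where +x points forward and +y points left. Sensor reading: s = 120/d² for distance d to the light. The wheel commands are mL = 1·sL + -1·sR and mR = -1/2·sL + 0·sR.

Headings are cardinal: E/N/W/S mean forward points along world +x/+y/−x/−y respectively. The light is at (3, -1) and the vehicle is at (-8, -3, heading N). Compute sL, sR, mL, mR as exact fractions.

5/6 6/5 -11/30 -5/12

left sensor world pos  = (-9, -1); dL² = 144
right sensor world pos = (-7, -1); dR² = 100
sL = 120/144 = 5/6
sR = 120/100 = 6/5
mL = 1·sL + -1·sR = -11/30
mR = -1/2·sL + 0·sR = -5/12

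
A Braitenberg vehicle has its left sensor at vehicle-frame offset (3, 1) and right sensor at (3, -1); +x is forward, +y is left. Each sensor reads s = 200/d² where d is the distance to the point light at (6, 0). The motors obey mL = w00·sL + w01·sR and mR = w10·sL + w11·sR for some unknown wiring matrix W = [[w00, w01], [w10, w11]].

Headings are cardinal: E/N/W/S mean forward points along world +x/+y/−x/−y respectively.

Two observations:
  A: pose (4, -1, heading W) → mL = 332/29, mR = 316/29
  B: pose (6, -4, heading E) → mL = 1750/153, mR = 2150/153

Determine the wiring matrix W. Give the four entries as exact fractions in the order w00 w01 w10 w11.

1/2 1 1 1/2

obs A: pose=(4,-1,W) → sL=200/29, sR=8, mL=332/29, mR=316/29
obs B: pose=(6,-4,E) → sL=100/9, sR=100/17, mL=1750/153, mR=2150/153
sensor matrix S = [[200/29, 8], [100/9, 100/17]]; det S = -214400/4437
solve [mL_A; mL_B] = S·[w00; w01] and [mR_A; mR_B] = S·[w10; w11]:
  w00 = 1/2, w01 = 1, w10 = 1, w11 = 1/2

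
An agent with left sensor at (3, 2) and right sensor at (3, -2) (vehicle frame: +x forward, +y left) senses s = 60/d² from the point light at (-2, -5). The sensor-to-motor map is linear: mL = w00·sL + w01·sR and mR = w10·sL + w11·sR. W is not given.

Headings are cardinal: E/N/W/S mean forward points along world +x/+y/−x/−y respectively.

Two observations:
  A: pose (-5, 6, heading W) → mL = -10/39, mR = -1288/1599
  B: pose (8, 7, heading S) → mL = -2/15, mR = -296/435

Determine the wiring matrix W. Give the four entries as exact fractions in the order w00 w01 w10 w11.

obs A: pose=(-5,6,W) → sL=20/39, sR=12/41, mL=-10/39, mR=-1288/1599
obs B: pose=(8,7,S) → sL=4/15, sR=12/29, mL=-2/15, mR=-296/435
sensor matrix S = [[20/39, 12/41], [4/15, 12/29]]; det S = 10368/77285
solve [mL_A; mL_B] = S·[w00; w01] and [mR_A; mR_B] = S·[w10; w11]:
  w00 = -1/2, w01 = 0, w10 = -1, w11 = -1

-1/2 0 -1 -1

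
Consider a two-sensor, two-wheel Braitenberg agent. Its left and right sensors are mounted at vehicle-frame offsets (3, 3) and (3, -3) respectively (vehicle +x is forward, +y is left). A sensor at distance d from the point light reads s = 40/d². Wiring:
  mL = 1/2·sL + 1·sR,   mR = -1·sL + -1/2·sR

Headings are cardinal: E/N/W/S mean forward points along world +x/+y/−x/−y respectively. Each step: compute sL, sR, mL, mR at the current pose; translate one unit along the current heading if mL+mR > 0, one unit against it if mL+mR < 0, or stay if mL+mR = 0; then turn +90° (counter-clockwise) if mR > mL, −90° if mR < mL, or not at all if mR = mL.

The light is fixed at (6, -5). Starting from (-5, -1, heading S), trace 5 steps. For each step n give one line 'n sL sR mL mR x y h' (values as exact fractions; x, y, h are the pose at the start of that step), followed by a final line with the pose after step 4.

0 8/13 40/197 1308/2561 -1836/2561 -5 -1 S
1 1/5 2/13 33/130 -18/65 -5 0 W
2 40/233 40/113 11580/26329 -9180/26329 -4 0 N
3 4/13 20/29 318/377 -246/377 -4 1 E
4 8/9 40/153 12/17 -52/51 -3 1 S
final -3 2 W

n=0: pose=(-5,-1,S); sL=8/13, sR=40/197; mL=1308/2561, mR=-1836/2561; mL+mR=-528/2561 → advance -1; mR−mL=-3144/2561 → turn -1·90°
n=1: pose=(-5,0,W); sL=1/5, sR=2/13; mL=33/130, mR=-18/65; mL+mR=-3/130 → advance -1; mR−mL=-69/130 → turn -1·90°
n=2: pose=(-4,0,N); sL=40/233, sR=40/113; mL=11580/26329, mR=-9180/26329; mL+mR=2400/26329 → advance +1; mR−mL=-20760/26329 → turn -1·90°
n=3: pose=(-4,1,E); sL=4/13, sR=20/29; mL=318/377, mR=-246/377; mL+mR=72/377 → advance +1; mR−mL=-564/377 → turn -1·90°
n=4: pose=(-3,1,S); sL=8/9, sR=40/153; mL=12/17, mR=-52/51; mL+mR=-16/51 → advance -1; mR−mL=-88/51 → turn -1·90°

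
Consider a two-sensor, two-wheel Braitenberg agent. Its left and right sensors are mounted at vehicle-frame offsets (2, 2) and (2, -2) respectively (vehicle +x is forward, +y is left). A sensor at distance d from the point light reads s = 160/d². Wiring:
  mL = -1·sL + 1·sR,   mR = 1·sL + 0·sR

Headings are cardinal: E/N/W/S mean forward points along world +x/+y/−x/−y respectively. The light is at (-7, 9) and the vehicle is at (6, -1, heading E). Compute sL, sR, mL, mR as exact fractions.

160/289 160/369 -12800/106641 160/289

left sensor world pos  = (8, 1); dL² = 289
right sensor world pos = (8, -3); dR² = 369
sL = 160/289 = 160/289
sR = 160/369 = 160/369
mL = -1·sL + 1·sR = -12800/106641
mR = 1·sL + 0·sR = 160/289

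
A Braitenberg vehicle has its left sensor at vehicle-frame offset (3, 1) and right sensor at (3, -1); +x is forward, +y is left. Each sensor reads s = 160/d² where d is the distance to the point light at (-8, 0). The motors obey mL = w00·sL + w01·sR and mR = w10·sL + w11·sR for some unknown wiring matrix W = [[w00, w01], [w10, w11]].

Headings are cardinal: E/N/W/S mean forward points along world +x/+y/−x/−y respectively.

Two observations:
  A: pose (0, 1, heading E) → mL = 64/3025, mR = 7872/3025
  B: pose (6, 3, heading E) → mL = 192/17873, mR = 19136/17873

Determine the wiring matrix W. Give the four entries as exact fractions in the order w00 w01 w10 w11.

obs A: pose=(0,1,E) → sL=32/25, sR=160/121, mL=64/3025, mR=7872/3025
obs B: pose=(6,3,E) → sL=32/61, sR=160/293, mL=192/17873, mR=19136/17873
sensor matrix S = [[32/25, 160/121], [32/61, 160/293]]; det S = 57344/10813165
solve [mL_A; mL_B] = S·[w00; w01] and [mR_A; mR_B] = S·[w10; w11]:
  w00 = -1/2, w01 = 1/2, w10 = 1, w11 = 1

-1/2 1/2 1 1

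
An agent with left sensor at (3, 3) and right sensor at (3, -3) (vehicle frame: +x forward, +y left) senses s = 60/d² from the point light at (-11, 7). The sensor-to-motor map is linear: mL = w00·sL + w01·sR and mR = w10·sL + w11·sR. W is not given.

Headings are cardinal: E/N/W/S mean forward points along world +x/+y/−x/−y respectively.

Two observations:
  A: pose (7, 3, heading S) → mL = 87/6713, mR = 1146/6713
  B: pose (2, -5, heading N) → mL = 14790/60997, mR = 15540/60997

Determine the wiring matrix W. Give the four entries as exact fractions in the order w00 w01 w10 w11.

1 -1/2 1/2 1/2

obs A: pose=(7,3,S) → sL=6/49, sR=30/137, mL=87/6713, mR=1146/6713
obs B: pose=(2,-5,N) → sL=60/181, sR=60/337, mL=14790/60997, mR=15540/60997
sensor matrix S = [[6/49, 30/137], [60/181, 60/337]]; det S = -20796480/409472861
solve [mL_A; mL_B] = S·[w00; w01] and [mR_A; mR_B] = S·[w10; w11]:
  w00 = 1, w01 = -1/2, w10 = 1/2, w11 = 1/2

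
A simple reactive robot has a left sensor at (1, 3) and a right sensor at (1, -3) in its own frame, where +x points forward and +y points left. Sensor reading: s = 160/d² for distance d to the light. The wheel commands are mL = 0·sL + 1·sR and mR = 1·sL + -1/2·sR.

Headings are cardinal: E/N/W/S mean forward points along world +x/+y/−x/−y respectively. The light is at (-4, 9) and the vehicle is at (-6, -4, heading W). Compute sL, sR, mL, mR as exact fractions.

32/53 160/109 160/109 -752/5777

left sensor world pos  = (-7, -7); dL² = 265
right sensor world pos = (-7, -1); dR² = 109
sL = 160/265 = 32/53
sR = 160/109 = 160/109
mL = 0·sL + 1·sR = 160/109
mR = 1·sL + -1/2·sR = -752/5777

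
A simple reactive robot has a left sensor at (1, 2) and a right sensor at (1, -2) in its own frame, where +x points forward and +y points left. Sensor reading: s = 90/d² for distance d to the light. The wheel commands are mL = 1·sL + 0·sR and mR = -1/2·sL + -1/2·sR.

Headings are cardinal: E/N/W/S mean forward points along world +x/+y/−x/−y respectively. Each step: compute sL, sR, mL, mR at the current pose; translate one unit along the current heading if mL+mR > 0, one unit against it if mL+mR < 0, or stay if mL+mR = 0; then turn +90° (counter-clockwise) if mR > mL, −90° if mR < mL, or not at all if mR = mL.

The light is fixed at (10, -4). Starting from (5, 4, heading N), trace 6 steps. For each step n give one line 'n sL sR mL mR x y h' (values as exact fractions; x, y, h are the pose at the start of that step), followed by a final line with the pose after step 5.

0 9/13 1 9/13 -11/13 5 4 N
1 90/97 90/41 90/97 -6210/3977 5 3 E
2 45/26 9/10 45/26 -171/130 4 3 S
3 18/13 90/113 18/13 -1602/1469 4 2 W
4 9/13 45/37 9/13 -459/481 3 2 N
5 18/17 2 18/17 -26/17 3 1 E
final 2 1 S

n=0: pose=(5,4,N); sL=9/13, sR=1; mL=9/13, mR=-11/13; mL+mR=-2/13 → advance -1; mR−mL=-20/13 → turn -1·90°
n=1: pose=(5,3,E); sL=90/97, sR=90/41; mL=90/97, mR=-6210/3977; mL+mR=-2520/3977 → advance -1; mR−mL=-9900/3977 → turn -1·90°
n=2: pose=(4,3,S); sL=45/26, sR=9/10; mL=45/26, mR=-171/130; mL+mR=27/65 → advance +1; mR−mL=-198/65 → turn -1·90°
n=3: pose=(4,2,W); sL=18/13, sR=90/113; mL=18/13, mR=-1602/1469; mL+mR=432/1469 → advance +1; mR−mL=-3636/1469 → turn -1·90°
n=4: pose=(3,2,N); sL=9/13, sR=45/37; mL=9/13, mR=-459/481; mL+mR=-126/481 → advance -1; mR−mL=-792/481 → turn -1·90°
n=5: pose=(3,1,E); sL=18/17, sR=2; mL=18/17, mR=-26/17; mL+mR=-8/17 → advance -1; mR−mL=-44/17 → turn -1·90°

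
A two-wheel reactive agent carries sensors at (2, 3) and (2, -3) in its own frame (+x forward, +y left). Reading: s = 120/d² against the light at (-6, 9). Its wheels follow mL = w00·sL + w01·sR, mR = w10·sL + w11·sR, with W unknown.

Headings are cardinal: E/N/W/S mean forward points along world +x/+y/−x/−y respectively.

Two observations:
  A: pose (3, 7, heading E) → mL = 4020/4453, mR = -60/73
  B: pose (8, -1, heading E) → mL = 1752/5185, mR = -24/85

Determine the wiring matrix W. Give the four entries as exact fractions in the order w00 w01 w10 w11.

obs A: pose=(3,7,E) → sL=60/61, sR=60/73, mL=4020/4453, mR=-60/73
obs B: pose=(8,-1,E) → sL=24/61, sR=24/85, mL=1752/5185, mR=-24/85
sensor matrix S = [[60/61, 60/73], [24/61, 24/85]]; det S = -3456/75701
solve [mL_A; mL_B] = S·[w00; w01] and [mR_A; mR_B] = S·[w10; w11]:
  w00 = 1/2, w01 = 1/2, w10 = 0, w11 = -1

1/2 1/2 0 -1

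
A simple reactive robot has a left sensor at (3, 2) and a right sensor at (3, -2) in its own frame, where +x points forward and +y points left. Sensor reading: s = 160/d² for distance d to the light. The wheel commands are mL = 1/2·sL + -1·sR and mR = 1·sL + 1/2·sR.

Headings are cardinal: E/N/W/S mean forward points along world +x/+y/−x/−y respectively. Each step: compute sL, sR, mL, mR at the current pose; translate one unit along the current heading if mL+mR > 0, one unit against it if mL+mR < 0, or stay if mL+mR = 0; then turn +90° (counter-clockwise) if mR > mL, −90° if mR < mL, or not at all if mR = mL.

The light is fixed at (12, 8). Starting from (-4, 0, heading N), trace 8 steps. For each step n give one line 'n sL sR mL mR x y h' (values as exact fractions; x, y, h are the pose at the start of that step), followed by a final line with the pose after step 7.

0 160/349 160/221 -38160/77129 63280/77129 -4 0 N
1 80/221 80/193 -9960/42653 24280/42653 -4 1 W
2 32/65 160/461 -3024/29965 19952/29965 -5 1 S
3 20/29 20/37 -210/1073 1030/1073 -5 0 E
4 160/349 160/221 -38160/77129 63280/77129 -4 0 N
5 80/221 80/193 -9960/42653 24280/42653 -4 1 W
6 32/65 160/461 -3024/29965 19952/29965 -5 1 S
7 20/29 20/37 -210/1073 1030/1073 -5 0 E
final -4 0 N

n=0: pose=(-4,0,N); sL=160/349, sR=160/221; mL=-38160/77129, mR=63280/77129; mL+mR=25120/77129 → advance +1; mR−mL=101440/77129 → turn +1·90°
n=1: pose=(-4,1,W); sL=80/221, sR=80/193; mL=-9960/42653, mR=24280/42653; mL+mR=14320/42653 → advance +1; mR−mL=34240/42653 → turn +1·90°
n=2: pose=(-5,1,S); sL=32/65, sR=160/461; mL=-3024/29965, mR=19952/29965; mL+mR=16928/29965 → advance +1; mR−mL=22976/29965 → turn +1·90°
n=3: pose=(-5,0,E); sL=20/29, sR=20/37; mL=-210/1073, mR=1030/1073; mL+mR=820/1073 → advance +1; mR−mL=1240/1073 → turn +1·90°
n=4: pose=(-4,0,N); sL=160/349, sR=160/221; mL=-38160/77129, mR=63280/77129; mL+mR=25120/77129 → advance +1; mR−mL=101440/77129 → turn +1·90°
n=5: pose=(-4,1,W); sL=80/221, sR=80/193; mL=-9960/42653, mR=24280/42653; mL+mR=14320/42653 → advance +1; mR−mL=34240/42653 → turn +1·90°
n=6: pose=(-5,1,S); sL=32/65, sR=160/461; mL=-3024/29965, mR=19952/29965; mL+mR=16928/29965 → advance +1; mR−mL=22976/29965 → turn +1·90°
n=7: pose=(-5,0,E); sL=20/29, sR=20/37; mL=-210/1073, mR=1030/1073; mL+mR=820/1073 → advance +1; mR−mL=1240/1073 → turn +1·90°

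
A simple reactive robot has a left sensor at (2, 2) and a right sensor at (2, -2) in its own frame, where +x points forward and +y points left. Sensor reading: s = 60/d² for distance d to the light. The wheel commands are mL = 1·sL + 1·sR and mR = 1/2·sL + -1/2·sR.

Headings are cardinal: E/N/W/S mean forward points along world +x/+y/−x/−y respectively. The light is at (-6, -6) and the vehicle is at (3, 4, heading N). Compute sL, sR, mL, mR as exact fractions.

left sensor world pos  = (1, 6); dL² = 193
right sensor world pos = (5, 6); dR² = 265
sL = 60/193 = 60/193
sR = 60/265 = 12/53
mL = 1·sL + 1·sR = 5496/10229
mR = 1/2·sL + -1/2·sR = 432/10229

60/193 12/53 5496/10229 432/10229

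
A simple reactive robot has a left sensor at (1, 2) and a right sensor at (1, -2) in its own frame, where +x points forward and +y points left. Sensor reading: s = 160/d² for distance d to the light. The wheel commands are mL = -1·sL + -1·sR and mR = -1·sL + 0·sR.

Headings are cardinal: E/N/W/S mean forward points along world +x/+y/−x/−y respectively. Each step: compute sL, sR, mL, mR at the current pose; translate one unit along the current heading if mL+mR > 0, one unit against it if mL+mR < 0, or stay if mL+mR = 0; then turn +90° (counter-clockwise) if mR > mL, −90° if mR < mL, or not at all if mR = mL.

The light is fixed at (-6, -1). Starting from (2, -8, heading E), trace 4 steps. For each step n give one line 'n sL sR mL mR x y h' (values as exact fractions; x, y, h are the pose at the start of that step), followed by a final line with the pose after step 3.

n=0: pose=(2,-8,E); sL=80/53, sR=80/81; mL=-10720/4293, mR=-80/53; mL+mR=-17200/4293 → advance -1; mR−mL=80/81 → turn +1·90°
n=1: pose=(1,-8,N); sL=160/61, sR=160/117; mL=-28480/7137, mR=-160/61; mL+mR=-47200/7137 → advance -1; mR−mL=160/117 → turn +1·90°
n=2: pose=(1,-9,W); sL=20/17, sR=20/9; mL=-520/153, mR=-20/17; mL+mR=-700/153 → advance -1; mR−mL=20/9 → turn +1·90°
n=3: pose=(2,-9,S); sL=160/181, sR=160/117; mL=-47680/21177, mR=-160/181; mL+mR=-66400/21177 → advance -1; mR−mL=160/117 → turn +1·90°

0 80/53 80/81 -10720/4293 -80/53 2 -8 E
1 160/61 160/117 -28480/7137 -160/61 1 -8 N
2 20/17 20/9 -520/153 -20/17 1 -9 W
3 160/181 160/117 -47680/21177 -160/181 2 -9 S
final 2 -8 E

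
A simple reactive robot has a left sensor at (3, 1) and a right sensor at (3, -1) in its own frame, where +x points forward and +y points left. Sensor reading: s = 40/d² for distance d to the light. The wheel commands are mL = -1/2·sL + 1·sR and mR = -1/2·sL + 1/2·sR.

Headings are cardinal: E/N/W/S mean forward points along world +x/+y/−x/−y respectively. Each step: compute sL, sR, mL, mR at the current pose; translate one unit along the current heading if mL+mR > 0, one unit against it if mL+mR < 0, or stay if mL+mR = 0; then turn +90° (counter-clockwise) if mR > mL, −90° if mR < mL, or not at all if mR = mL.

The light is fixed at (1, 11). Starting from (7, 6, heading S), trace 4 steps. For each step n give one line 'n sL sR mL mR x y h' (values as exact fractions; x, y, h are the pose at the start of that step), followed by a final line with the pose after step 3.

0 40/113 40/89 2740/10057 480/10057 7 6 S
1 20/29 20/17 410/493 120/493 7 5 W
2 8/5 8/9 4/45 -16/45 6 5 N
3 2/5 5/16 9/80 -7/160 6 4 E
final 7 4 S

n=0: pose=(7,6,S); sL=40/113, sR=40/89; mL=2740/10057, mR=480/10057; mL+mR=3220/10057 → advance +1; mR−mL=-20/89 → turn -1·90°
n=1: pose=(7,5,W); sL=20/29, sR=20/17; mL=410/493, mR=120/493; mL+mR=530/493 → advance +1; mR−mL=-10/17 → turn -1·90°
n=2: pose=(6,5,N); sL=8/5, sR=8/9; mL=4/45, mR=-16/45; mL+mR=-4/15 → advance -1; mR−mL=-4/9 → turn -1·90°
n=3: pose=(6,4,E); sL=2/5, sR=5/16; mL=9/80, mR=-7/160; mL+mR=11/160 → advance +1; mR−mL=-5/32 → turn -1·90°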